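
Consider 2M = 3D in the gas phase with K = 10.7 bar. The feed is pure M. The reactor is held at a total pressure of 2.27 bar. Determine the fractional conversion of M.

Let X = conversion of M (basis 1 mol M); extent of reaction ξ = 0.5X.
Mole table: n_M = 1 − X; n_D = 1.5X.
Summing: n_T = 1 + 0.5X.
y_i = n_i/n_T, p_i = y_i·P. K = p_D^3 / (p_M^2).
Equating to 10.7 bar and solving on 0 < X < 1: X = 0.631.

X = 0.631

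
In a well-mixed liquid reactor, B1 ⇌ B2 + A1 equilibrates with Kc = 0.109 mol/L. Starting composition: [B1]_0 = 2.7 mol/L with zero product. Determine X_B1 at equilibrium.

Let X = conversion of B1; extent ξ = 2.7·X mol/L.
Concentrations: [B1] = 2.7 − 2.7X; [B2] = 2.7X; [A1] = 2.7X.
Kc = [B2] [A1] / ([B1]).
This equals 0.109 at X = 0.182 (the root in 0 < X < 1).

X = 0.182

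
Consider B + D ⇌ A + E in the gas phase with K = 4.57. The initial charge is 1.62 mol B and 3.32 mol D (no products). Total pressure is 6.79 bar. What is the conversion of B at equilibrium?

Take 1.62 mol B as basis and let X be its fractional conversion, so ξ = 1.62X.
Species balance: n_B = 1.62 − 1.62X; n_D = 3.32 − 1.62X; n_A = 1.62X; n_E = 1.62X.
n_T stays at 4.94 (no change in mole number).
With p_i = (n_i/n_T)P, K = p_A p_E / (p_B p_D).
Substituting and setting equal to 4.57 gives a polynomial in X; the root in (0,1) is X = 0.863.

X = 0.863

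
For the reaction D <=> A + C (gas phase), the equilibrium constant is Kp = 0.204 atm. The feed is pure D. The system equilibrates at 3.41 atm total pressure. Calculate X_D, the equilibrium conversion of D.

X = 0.238

Let X = conversion of D (basis 1 mol D); extent of reaction ξ = X.
At extent ξ: n_D = 1 − X; n_A = X; n_C = X.
n_T = Σnᵢ = 1 + X.
y_i = n_i/n_T, p_i = y_i·P. Kp = p_A p_C / (p_D).
Setting this equal to 0.204 atm and taking the physical root (0 < X < 1) gives X = 0.238.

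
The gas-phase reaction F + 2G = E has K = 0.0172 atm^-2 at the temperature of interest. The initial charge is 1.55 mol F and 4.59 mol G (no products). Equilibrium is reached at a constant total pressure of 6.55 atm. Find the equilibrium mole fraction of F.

y_F = 0.213

Basis: 1.55 mol F initially; let X = conversion of F. Extent ξ = 1.55X.
Species balance: n_F = 1.55 − 1.55X; n_G = 4.59 − 3.1X; n_E = 1.55X.
Total moles n_T = 6.14 − 3.1X.
With p_i = (n_i/n_T)P, K = p_E / (p_F p_G^2).
Substituting and setting equal to 0.0172 atm^-2 gives a polynomial in X; the root in (0,1) is X = 0.270.
Then n_F = 1.13, n_T = 5.3, so y_F = 0.213.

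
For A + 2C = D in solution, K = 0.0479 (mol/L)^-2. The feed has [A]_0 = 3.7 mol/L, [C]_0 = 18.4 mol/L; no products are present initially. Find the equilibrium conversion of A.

X = 0.872

Let X = conversion of A; extent ξ = 3.7·X mol/L.
Concentrations: [A] = 3.7 − 3.7X; [C] = 18.4 − 7.4X; [D] = 3.7X.
K = [D] / ([A] [C]^2).
Equating to 0.0479 (mol/L)^-2: the physical root is X = 0.872.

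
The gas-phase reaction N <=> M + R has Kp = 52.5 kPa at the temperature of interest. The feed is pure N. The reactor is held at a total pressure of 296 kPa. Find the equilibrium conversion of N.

X = 0.388

Take 1 mol N as basis and let X be its fractional conversion, so ξ = X.
Species balance: n_N = 1 − X; n_M = X; n_R = X.
Total moles n_T = 1 + X.
With p_i = (n_i/n_T)P, Kp = p_M p_R / (p_N).
Equating to 52.5 kPa and solving on 0 < X < 1: X = 0.388.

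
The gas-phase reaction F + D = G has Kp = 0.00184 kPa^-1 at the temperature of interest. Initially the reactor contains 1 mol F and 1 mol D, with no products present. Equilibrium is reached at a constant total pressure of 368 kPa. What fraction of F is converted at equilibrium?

X = 0.228

Basis: 1 mol F initially; let X = conversion of F. Extent ξ = X.
Species balance: n_F = 1 − X; n_D = 1 − X; n_G = X.
Summing: n_T = 2 − X.
Mole fractions y_i = n_i/n_T; Kp = p_G / (p_F p_D) with p_i = y_i·P.
Setting this equal to 0.00184 kPa^-1 and taking the physical root (0 < X < 1) gives X = 0.228.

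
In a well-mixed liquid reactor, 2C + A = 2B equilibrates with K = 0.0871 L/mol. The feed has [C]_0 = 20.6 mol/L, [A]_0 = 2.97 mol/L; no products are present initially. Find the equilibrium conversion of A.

Let X = conversion of A; extent ξ = 2.97·X mol/L.
Concentrations: [C] = 20.6 − 5.94X; [A] = 2.97 − 2.97X; [B] = 5.94X.
K = [B]^2 / ([C]^2 [A]).
Equating to 0.0871 L/mol: the physical root is X = 0.728.

X = 0.728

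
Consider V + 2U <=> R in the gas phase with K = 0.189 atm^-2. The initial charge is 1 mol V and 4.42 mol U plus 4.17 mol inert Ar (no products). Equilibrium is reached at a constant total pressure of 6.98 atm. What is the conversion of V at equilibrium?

Take 1 mol V as basis and let X be its fractional conversion, so ξ = X.
At extent ξ: n_V = 1 − X; n_U = 4.42 − 2X; n_R = X; n_I = 4.17 (inert).
n_T = Σnᵢ = 9.59 − 2X.
Mole fractions y_i = n_i/n_T; K = p_R / (p_V p_U^2) with p_i = y_i·P.
Setting this equal to 0.189 atm^-2 and taking the physical root (0 < X < 1) gives X = 0.579.

X = 0.579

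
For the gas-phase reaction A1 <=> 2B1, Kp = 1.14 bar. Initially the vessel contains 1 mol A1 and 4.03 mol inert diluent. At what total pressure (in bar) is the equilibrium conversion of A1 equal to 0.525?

Let X = conversion of A1 (basis 1 mol A1); extent of reaction ξ = X.
Species balance: n_A1 = 1 − X; n_B1 = 2X; n_I = 4.03 (inert).
Total moles n_T = 5.03 + X.
Kp = p_B1^2 / (p_A1) with p_i = (n_i/n_T)·P.
At X = 0.525: the mole-fraction product g(X) = Π y_i^ν_i = 0.4178. Since Kp = g(X)·P^{1}, P = (Kp/g)^(1/1) = (1.14/0.4178)^(1/1) = 2.73 bar.

P = 2.73 bar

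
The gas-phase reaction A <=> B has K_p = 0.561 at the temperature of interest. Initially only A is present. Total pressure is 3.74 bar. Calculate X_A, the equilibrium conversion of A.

X = 0.359

Let X = conversion of A (basis 1 mol A); extent of reaction ξ = X.
Mole table: n_A = 1 − X; n_B = X.
n_T stays at 1 (no change in mole number).
Mole fractions y_i = n_i/n_T; K_p = p_B / (p_A) with p_i = y_i·P.
Setting this equal to 0.561 and taking the physical root (0 < X < 1) gives X = 0.359.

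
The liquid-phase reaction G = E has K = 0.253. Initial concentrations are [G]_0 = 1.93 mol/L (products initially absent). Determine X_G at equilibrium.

X = 0.202

Let X = conversion of G; extent ξ = 1.93·X mol/L.
Concentrations: [G] = 1.93 − 1.93X; [E] = 1.93X.
K = [E] / ([G]).
Equating to 0.253: the physical root is X = 0.202.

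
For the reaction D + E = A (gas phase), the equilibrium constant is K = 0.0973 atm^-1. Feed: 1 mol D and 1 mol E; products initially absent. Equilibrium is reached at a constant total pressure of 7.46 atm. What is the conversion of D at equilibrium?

Take 1 mol D as basis and let X be its fractional conversion, so ξ = X.
Moles: n_D = 1 − X; n_E = 1 − X; n_A = X.
Total moles n_T = 2 − X.
With p_i = (n_i/n_T)P, K = p_A / (p_D p_E).
This yields a degree-2 equation in X; solving on (0,1), X = 0.239.

X = 0.239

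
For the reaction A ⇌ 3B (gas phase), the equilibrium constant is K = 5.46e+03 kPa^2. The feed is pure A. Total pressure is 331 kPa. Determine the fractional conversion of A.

X = 0.137

Let X = conversion of A (basis 1 mol A); extent of reaction ξ = X.
Moles: n_A = 1 − X; n_B = 3X.
n_T = Σnᵢ = 1 + 2X.
y_i = n_i/n_T, p_i = y_i·P. K = p_B^3 / (p_A).
Substituting and setting equal to 5.46e+03 kPa^2 gives a polynomial in X; the root in (0,1) is X = 0.137.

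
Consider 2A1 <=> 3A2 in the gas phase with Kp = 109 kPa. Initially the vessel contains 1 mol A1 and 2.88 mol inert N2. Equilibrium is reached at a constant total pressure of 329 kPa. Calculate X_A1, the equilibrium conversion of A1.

Take 1 mol A1 as basis and let X be its fractional conversion, so ξ = 0.5X.
Species balance: n_A1 = 1 − X; n_A2 = 1.5X; n_I = 2.88 (inert).
Total moles n_T = 3.88 + 0.5X.
y_i = n_i/n_T, p_i = y_i·P. Kp = p_A2^3 / (p_A1^2).
This yields a degree-3 equation in X; solving on (0,1), X = 0.479.

X = 0.479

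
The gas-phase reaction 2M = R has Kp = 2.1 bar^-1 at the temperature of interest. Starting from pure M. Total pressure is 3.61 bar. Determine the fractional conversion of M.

X = 0.821

Basis: 1 mol M initially; let X = conversion of M. Extent ξ = 0.5X.
At extent ξ: n_M = 1 − X; n_R = 0.5X.
Total moles n_T = 1 − 0.5X.
With p_i = (n_i/n_T)P, Kp = p_R / (p_M^2).
Setting this equal to 2.1 bar^-1 and taking the physical root (0 < X < 1) gives X = 0.821.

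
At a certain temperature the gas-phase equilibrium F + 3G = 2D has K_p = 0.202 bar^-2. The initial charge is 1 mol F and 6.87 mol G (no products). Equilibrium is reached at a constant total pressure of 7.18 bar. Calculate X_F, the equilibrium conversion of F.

Take 1 mol F as basis and let X be its fractional conversion, so ξ = X.
Moles: n_F = 1 − X; n_G = 6.87 − 3X; n_D = 2X.
n_T = Σnᵢ = 7.87 − 2X.
Mole fractions y_i = n_i/n_T; K_p = p_D^2 / (p_F p_G^3) with p_i = y_i·P.
Substituting and setting equal to 0.202 bar^-2 gives a polynomial in X; the root in (0,1) is X = 0.863.

X = 0.863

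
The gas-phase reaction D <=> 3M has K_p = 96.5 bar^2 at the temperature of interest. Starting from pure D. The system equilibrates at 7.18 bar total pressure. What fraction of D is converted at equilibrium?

X = 0.517

Take 1 mol D as basis and let X be its fractional conversion, so ξ = X.
Mole table: n_D = 1 − X; n_M = 3X.
Summing: n_T = 1 + 2X.
Mole fractions y_i = n_i/n_T; K_p = p_M^3 / (p_D) with p_i = y_i·P.
Setting this equal to 96.5 bar^2 and taking the physical root (0 < X < 1) gives X = 0.517.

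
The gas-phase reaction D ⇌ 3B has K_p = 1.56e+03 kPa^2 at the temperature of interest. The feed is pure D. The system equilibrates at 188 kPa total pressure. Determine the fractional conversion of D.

Basis: 1 mol D initially; let X = conversion of D. Extent ξ = X.
At extent ξ: n_D = 1 − X; n_B = 3X.
Total moles n_T = 1 + 2X.
With p_i = (n_i/n_T)P, K_p = p_B^3 / (p_D).
This yields a degree-3 equation in X; solving on (0,1), X = 0.131.

X = 0.131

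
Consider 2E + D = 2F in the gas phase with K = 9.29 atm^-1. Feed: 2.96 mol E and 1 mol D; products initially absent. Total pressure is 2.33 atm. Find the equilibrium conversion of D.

Let X = conversion of D (basis 1 mol D); extent of reaction ξ = X.
Mole table: n_E = 2.96 − 2X; n_D = 1 − X; n_F = 2X.
Total moles n_T = 3.96 − X.
Mole fractions y_i = n_i/n_T; K = p_F^2 / (p_E^2 p_D) with p_i = y_i·P.
This yields a degree-3 equation in X; solving on (0,1), X = 0.799.

X = 0.799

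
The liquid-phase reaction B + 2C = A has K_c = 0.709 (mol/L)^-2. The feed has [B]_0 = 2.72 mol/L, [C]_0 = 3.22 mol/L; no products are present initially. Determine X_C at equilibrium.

Let X = conversion of C; extent ξ = 3.22X/2 mol/L.
Concentrations: [B] = 2.72 − 1.61X; [C] = 3.22 − 3.22X; [A] = 1.61X.
K_c = [A] / ([B] [C]^2).
Setting equal to 0.709 and solving for X on (0,1) gives X = 0.693.

X = 0.693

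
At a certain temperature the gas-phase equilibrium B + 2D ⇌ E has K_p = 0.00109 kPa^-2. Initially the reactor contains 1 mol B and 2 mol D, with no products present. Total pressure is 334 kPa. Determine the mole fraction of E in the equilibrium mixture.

y_E = 0.667

Basis: 1 mol B initially; let X = conversion of B. Extent ξ = X.
At extent ξ: n_B = 1 − X; n_D = 2 − 2X; n_E = X.
Total moles n_T = 3 − 2X.
y_i = n_i/n_T, p_i = y_i·P. K_p = p_E / (p_B p_D^2).
Substituting and setting equal to 0.00109 kPa^-2 gives a polynomial in X; the root in (0,1) is X = 0.857.
Then n_E = 0.857, n_T = 1.29, so y_E = 0.667.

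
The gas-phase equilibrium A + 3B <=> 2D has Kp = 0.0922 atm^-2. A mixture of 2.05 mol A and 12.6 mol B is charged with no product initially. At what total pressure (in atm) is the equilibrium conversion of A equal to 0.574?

Take 2.05 mol A as basis and let X be its fractional conversion, so ξ = 2.05X.
Moles: n_A = 2.05 − 2.05X; n_B = 12.6 − 6.15X; n_D = 4.1X.
Summing: n_T = 14.6 − 4.1X.
Kp = p_D^2 / (p_A p_B^3) with p_i = (n_i/n_T)·P.
At X = 0.574: the mole-fraction product g(X) = Π y_i^ν_i = 1.285. Since Kp = g(X)·P^{-2}, P = (g/Kp)^(1/2) = (1.285/0.0922)^(1/2) = 3.73 atm.

P = 3.73 atm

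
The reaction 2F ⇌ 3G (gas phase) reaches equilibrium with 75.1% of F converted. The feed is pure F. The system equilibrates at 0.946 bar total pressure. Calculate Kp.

Basis: 1 mol F initially; let X = conversion of F. Extent ξ = 0.5X.
Moles: n_F = 1 − X; n_G = 1.5X.
Total moles n_T = 1 + 0.5X.
At X = 0.751: n_F = 0.249, n_G = 1.13, n_T = 1.38.
p_i = (n_i/n_T)·P. Kp = p_G^3 / (p_F^2) = 15.9 bar.

Kp = 15.9 bar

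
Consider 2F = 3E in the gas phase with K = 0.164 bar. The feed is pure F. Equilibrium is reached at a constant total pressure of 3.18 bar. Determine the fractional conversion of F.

Let X = conversion of F (basis 1 mol F); extent of reaction ξ = 0.5X.
Species balance: n_F = 1 − X; n_E = 1.5X.
n_T = Σnᵢ = 1 + 0.5X.
Mole fractions y_i = n_i/n_T; K = p_E^3 / (p_F^2) with p_i = y_i·P.
This yields a degree-3 equation in X; solving on (0,1), X = 0.218.

X = 0.218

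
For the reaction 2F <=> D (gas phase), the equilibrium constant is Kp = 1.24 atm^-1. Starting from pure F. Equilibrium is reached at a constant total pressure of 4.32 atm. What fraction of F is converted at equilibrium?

X = 0.789

Take 1 mol F as basis and let X be its fractional conversion, so ξ = 0.5X.
Mole table: n_F = 1 − X; n_D = 0.5X.
n_T = Σnᵢ = 1 − 0.5X.
Mole fractions y_i = n_i/n_T; Kp = p_D / (p_F^2) with p_i = y_i·P.
This yields a degree-2 equation in X; solving on (0,1), X = 0.789.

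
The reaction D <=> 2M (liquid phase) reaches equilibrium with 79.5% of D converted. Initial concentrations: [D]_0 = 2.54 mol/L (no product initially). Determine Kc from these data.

Kc = 31.3 mol/L

Let X = conversion of D.
Concentrations: [D] = 2.54 − 2.54X; [M] = 5.08X.
At X = 0.795: [D] = 0.521, [M] = 4.04.
Kc = [M]^2 / ([D]) = 31.3 mol/L.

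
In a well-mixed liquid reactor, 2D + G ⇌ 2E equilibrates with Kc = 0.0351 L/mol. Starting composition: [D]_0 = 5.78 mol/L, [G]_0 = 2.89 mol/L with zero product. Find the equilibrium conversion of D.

Let X = conversion of D; extent ξ = 5.78X/2 mol/L.
Concentrations: [D] = 5.78 − 5.78X; [G] = 2.89 − 2.89X; [E] = 5.78X.
Kc = [E]^2 / ([D]^2 [G]).
This equals 0.0351 at X = 0.220 (the root in 0 < X < 1).

X = 0.220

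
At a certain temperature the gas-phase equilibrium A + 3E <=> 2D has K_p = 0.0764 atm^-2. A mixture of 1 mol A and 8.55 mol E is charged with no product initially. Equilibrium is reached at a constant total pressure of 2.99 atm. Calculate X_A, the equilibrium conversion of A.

Basis: 1 mol A initially; let X = conversion of A. Extent ξ = X.
Mole table: n_A = 1 − X; n_E = 8.55 − 3X; n_D = 2X.
n_T = Σnᵢ = 9.55 − 2X.
y_i = n_i/n_T, p_i = y_i·P. K_p = p_D^2 / (p_A p_E^3).
Setting this equal to 0.0764 atm^-2 and taking the physical root (0 < X < 1) gives X = 0.573.

X = 0.573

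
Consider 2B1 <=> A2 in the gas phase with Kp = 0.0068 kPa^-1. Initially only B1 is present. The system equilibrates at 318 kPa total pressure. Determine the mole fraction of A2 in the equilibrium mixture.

y_A2 = 0.513

Take 1 mol B1 as basis and let X be its fractional conversion, so ξ = 0.5X.
At extent ξ: n_B1 = 1 − X; n_A2 = 0.5X.
Summing: n_T = 1 − 0.5X.
Mole fractions y_i = n_i/n_T; Kp = p_A2 / (p_B1^2) with p_i = y_i·P.
Equating to 0.0068 kPa^-1 and solving on 0 < X < 1: X = 0.678.
Then n_A2 = 0.339, n_T = 0.661, so y_A2 = 0.513.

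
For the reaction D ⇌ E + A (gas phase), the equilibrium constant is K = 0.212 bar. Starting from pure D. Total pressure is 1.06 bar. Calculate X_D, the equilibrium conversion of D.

X = 0.408

Basis: 1 mol D initially; let X = conversion of D. Extent ξ = X.
Mole table: n_D = 1 − X; n_E = X; n_A = X.
n_T = Σnᵢ = 1 + X.
y_i = n_i/n_T, p_i = y_i·P. K = p_E p_A / (p_D).
Substituting and setting equal to 0.212 bar gives a polynomial in X; the root in (0,1) is X = 0.408.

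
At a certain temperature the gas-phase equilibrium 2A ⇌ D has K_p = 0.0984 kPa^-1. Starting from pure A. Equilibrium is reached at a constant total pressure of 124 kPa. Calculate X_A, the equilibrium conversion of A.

X = 0.858

Let X = conversion of A (basis 1 mol A); extent of reaction ξ = 0.5X.
Mole table: n_A = 1 − X; n_D = 0.5X.
n_T = Σnᵢ = 1 − 0.5X.
With p_i = (n_i/n_T)P, K_p = p_D / (p_A^2).
Substituting and setting equal to 0.0984 kPa^-1 gives a polynomial in X; the root in (0,1) is X = 0.858.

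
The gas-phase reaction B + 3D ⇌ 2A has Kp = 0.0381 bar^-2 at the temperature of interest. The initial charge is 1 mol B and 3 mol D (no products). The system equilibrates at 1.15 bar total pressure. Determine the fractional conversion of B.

Let X = conversion of B (basis 1 mol B); extent of reaction ξ = X.
Species balance: n_B = 1 − X; n_D = 3 − 3X; n_A = 2X.
n_T = Σnᵢ = 4 − 2X.
y_i = n_i/n_T, p_i = y_i·P. Kp = p_A^2 / (p_B p_D^3).
Setting this equal to 0.0381 bar^-2 and taking the physical root (0 < X < 1) gives X = 0.120.

X = 0.120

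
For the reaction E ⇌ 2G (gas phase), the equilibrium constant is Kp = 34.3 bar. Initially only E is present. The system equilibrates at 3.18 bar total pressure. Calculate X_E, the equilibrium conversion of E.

Basis: 1 mol E initially; let X = conversion of E. Extent ξ = X.
Moles: n_E = 1 − X; n_G = 2X.
Summing: n_T = 1 + X.
Mole fractions y_i = n_i/n_T; Kp = p_G^2 / (p_E) with p_i = y_i·P.
Equating to 34.3 bar and solving on 0 < X < 1: X = 0.854.

X = 0.854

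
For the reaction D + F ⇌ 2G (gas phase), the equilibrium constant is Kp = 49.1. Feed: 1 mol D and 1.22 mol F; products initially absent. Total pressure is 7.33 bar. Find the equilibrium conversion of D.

X = 0.845

Let X = conversion of D (basis 1 mol D); extent of reaction ξ = X.
Species balance: n_D = 1 − X; n_F = 1.22 − X; n_G = 2X.
n_T stays at 2.22 (no change in mole number).
Mole fractions y_i = n_i/n_T; Kp = p_G^2 / (p_D p_F) with p_i = y_i·P.
Equating to 49.1 and solving on 0 < X < 1: X = 0.845.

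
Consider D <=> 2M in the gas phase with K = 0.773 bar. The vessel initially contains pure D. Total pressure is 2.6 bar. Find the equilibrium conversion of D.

X = 0.263

Let X = conversion of D (basis 1 mol D); extent of reaction ξ = X.
Species balance: n_D = 1 − X; n_M = 2X.
Summing: n_T = 1 + X.
With p_i = (n_i/n_T)P, K = p_M^2 / (p_D).
This yields a degree-2 equation in X; solving on (0,1), X = 0.263.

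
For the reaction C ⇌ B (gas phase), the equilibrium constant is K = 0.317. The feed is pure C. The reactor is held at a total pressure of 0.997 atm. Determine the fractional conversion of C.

Take 1 mol C as basis and let X be its fractional conversion, so ξ = X.
Moles: n_C = 1 − X; n_B = X.
Total moles n_T = 1 (Δν = 0, constant).
With p_i = (n_i/n_T)P, K = p_B / (p_C).
Equating to 0.317 and solving on 0 < X < 1: X = 0.241.

X = 0.241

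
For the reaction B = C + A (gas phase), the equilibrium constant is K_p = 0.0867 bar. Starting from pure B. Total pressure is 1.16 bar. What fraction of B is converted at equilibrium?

X = 0.264

Let X = conversion of B (basis 1 mol B); extent of reaction ξ = X.
At extent ξ: n_B = 1 − X; n_C = X; n_A = X.
n_T = Σnᵢ = 1 + X.
Mole fractions y_i = n_i/n_T; K_p = p_C p_A / (p_B) with p_i = y_i·P.
Equating to 0.0867 bar and solving on 0 < X < 1: X = 0.264.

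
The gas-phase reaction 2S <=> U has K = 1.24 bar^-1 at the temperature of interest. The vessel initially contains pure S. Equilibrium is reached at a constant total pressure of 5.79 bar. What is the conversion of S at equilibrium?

Basis: 1 mol S initially; let X = conversion of S. Extent ξ = 0.5X.
Moles: n_S = 1 − X; n_U = 0.5X.
Summing: n_T = 1 − 0.5X.
With p_i = (n_i/n_T)P, K = p_U / (p_S^2).
Setting this equal to 1.24 bar^-1 and taking the physical root (0 < X < 1) gives X = 0.817.

X = 0.817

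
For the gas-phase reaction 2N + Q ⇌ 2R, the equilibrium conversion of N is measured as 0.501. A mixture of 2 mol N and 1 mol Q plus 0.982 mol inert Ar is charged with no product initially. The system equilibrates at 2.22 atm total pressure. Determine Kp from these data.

Let X = conversion of N (basis 2 mol N); extent of reaction ξ = X.
Moles: n_N = 2 − 2X; n_Q = 1 − X; n_R = 2X; n_I = 0.982 (inert).
Total moles n_T = 3.98 − X.
At X = 0.501: n_N = 0.998, n_Q = 0.499, n_R = 1, n_T = 3.48.
p_i = (n_i/n_T)·P. Kp = p_R^2 / (p_N^2 p_Q) = 3.17 atm^-1.

Kp = 3.17 atm^-1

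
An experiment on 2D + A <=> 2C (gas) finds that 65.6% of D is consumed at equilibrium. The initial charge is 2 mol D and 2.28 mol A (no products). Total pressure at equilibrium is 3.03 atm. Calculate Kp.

Take 2 mol D as basis and let X be its fractional conversion, so ξ = X.
Species balance: n_D = 2 − 2X; n_A = 2.28 − X; n_C = 2X.
Summing: n_T = 4.28 − X.
At X = 0.656: n_D = 0.688, n_A = 1.62, n_C = 1.31, n_T = 3.62.
p_i = (n_i/n_T)·P. Kp = p_C^2 / (p_D^2 p_A) = 2.68 atm^-1.

Kp = 2.68 atm^-1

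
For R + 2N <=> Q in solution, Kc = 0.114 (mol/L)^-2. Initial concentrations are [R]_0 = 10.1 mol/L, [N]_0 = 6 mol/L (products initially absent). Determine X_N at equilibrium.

X = 0.738

Let X = conversion of N; extent ξ = 6X/2 mol/L.
Concentrations: [R] = 10.1 − 3X; [N] = 6 − 6X; [Q] = 3X.
Kc = [Q] / ([R] [N]^2).
Equating to 0.114 (mol/L)^-2: the physical root is X = 0.738.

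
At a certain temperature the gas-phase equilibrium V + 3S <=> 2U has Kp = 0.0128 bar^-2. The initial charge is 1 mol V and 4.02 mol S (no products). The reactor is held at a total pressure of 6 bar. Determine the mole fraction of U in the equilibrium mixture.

Take 1 mol V as basis and let X be its fractional conversion, so ξ = X.
Species balance: n_V = 1 − X; n_S = 4.02 − 3X; n_U = 2X.
Total moles n_T = 5.02 − 2X.
Mole fractions y_i = n_i/n_T; Kp = p_U^2 / (p_V p_S^3) with p_i = y_i·P.
This yields a degree-4 equation in X; solving on (0,1), X = 0.334.
Then n_U = 0.668, n_T = 4.35, so y_U = 0.153.

y_U = 0.153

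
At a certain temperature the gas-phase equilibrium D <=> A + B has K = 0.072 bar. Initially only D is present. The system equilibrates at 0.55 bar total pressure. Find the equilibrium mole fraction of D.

y_D = 0.492

Basis: 1 mol D initially; let X = conversion of D. Extent ξ = X.
At extent ξ: n_D = 1 − X; n_A = X; n_B = X.
Summing: n_T = 1 + X.
Mole fractions y_i = n_i/n_T; K = p_A p_B / (p_D) with p_i = y_i·P.
Equating to 0.072 bar and solving on 0 < X < 1: X = 0.340.
Then n_D = 0.66, n_T = 1.34, so y_D = 0.492.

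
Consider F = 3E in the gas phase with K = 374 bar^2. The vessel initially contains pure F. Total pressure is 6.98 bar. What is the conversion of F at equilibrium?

Take 1 mol F as basis and let X be its fractional conversion, so ξ = X.
Species balance: n_F = 1 − X; n_E = 3X.
n_T = Σnᵢ = 1 + 2X.
y_i = n_i/n_T, p_i = y_i·P. K = p_E^3 / (p_F).
Substituting and setting equal to 374 bar^2 gives a polynomial in X; the root in (0,1) is X = 0.758.

X = 0.758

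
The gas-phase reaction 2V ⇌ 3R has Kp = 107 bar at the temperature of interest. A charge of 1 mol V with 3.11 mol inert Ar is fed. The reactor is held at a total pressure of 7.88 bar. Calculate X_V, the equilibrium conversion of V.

X = 0.824

Basis: 1 mol V initially; let X = conversion of V. Extent ξ = 0.5X.
Moles: n_V = 1 − X; n_R = 1.5X; n_I = 3.11 (inert).
Total moles n_T = 4.11 + 0.5X.
y_i = n_i/n_T, p_i = y_i·P. Kp = p_R^3 / (p_V^2).
Equating to 107 bar and solving on 0 < X < 1: X = 0.824.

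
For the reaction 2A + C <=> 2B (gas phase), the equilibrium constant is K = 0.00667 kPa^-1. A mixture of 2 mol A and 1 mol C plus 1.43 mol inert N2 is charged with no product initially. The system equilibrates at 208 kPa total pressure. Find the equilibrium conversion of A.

X = 0.323

Let X = conversion of A (basis 2 mol A); extent of reaction ξ = X.
Moles: n_A = 2 − 2X; n_C = 1 − X; n_B = 2X; n_I = 1.43 (inert).
Summing: n_T = 4.43 − X.
y_i = n_i/n_T, p_i = y_i·P. K = p_B^2 / (p_A^2 p_C).
Setting this equal to 0.00667 kPa^-1 and taking the physical root (0 < X < 1) gives X = 0.323.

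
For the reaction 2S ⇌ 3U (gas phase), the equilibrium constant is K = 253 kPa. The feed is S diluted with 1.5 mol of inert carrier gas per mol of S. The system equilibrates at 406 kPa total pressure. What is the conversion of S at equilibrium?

X = 0.502

Let X = conversion of S (basis 1 mol S); extent of reaction ξ = 0.5X.
At extent ξ: n_S = 1 − X; n_U = 1.5X; n_I = 1.5 (inert).
n_T = Σnᵢ = 2.5 + 0.5X.
y_i = n_i/n_T, p_i = y_i·P. K = p_U^3 / (p_S^2).
Setting this equal to 253 kPa and taking the physical root (0 < X < 1) gives X = 0.502.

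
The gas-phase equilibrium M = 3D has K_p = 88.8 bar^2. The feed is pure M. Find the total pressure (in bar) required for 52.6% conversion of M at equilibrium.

Basis: 1 mol M initially; let X = conversion of M. Extent ξ = X.
Moles: n_M = 1 − X; n_D = 3X.
n_T = Σnᵢ = 1 + 2X.
K_p = p_D^3 / (p_M) with p_i = (n_i/n_T)·P.
At X = 0.526: the mole-fraction product g(X) = Π y_i^ν_i = 1.969. Since K_p = g(X)·P^{2}, P = (K_p/g)^(1/2) = (88.8/1.969)^(1/2) = 6.72 bar.

P = 6.72 bar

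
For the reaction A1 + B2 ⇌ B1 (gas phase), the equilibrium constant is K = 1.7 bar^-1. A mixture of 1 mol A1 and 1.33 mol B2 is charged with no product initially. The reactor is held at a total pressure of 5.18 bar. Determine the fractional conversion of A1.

Basis: 1 mol A1 initially; let X = conversion of A1. Extent ξ = X.
Species balance: n_A1 = 1 − X; n_B2 = 1.33 − X; n_B1 = X.
Total moles n_T = 2.33 − X.
y_i = n_i/n_T, p_i = y_i·P. K = p_B1 / (p_A1 p_B2).
Equating to 1.7 bar^-1 and solving on 0 < X < 1: X = 0.761.

X = 0.761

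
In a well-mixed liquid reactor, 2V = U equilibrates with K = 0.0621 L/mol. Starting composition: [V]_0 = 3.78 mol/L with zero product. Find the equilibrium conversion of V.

Let X = conversion of V; extent ξ = 3.78X/2 mol/L.
Concentrations: [V] = 3.78 − 3.78X; [U] = 1.89X.
K = [U] / ([V]^2).
This equals 0.0621 at X = 0.258 (the root in 0 < X < 1).

X = 0.258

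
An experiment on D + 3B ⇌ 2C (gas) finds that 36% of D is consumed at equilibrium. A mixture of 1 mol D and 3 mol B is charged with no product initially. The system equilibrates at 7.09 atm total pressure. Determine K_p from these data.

K_p = 0.0245 atm^-2

Take 1 mol D as basis and let X be its fractional conversion, so ξ = X.
At extent ξ: n_D = 1 − X; n_B = 3 − 3X; n_C = 2X.
Summing: n_T = 4 − 2X.
At X = 0.36: n_D = 0.64, n_B = 1.92, n_C = 0.72, n_T = 3.28.
p_i = (n_i/n_T)·P. K_p = p_C^2 / (p_D p_B^3) = 0.0245 atm^-2.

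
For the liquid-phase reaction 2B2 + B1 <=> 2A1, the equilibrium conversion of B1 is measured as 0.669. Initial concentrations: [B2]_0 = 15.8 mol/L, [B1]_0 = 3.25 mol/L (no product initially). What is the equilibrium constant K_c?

K_c = 0.134 L/mol

Let X = conversion of B1.
Concentrations: [B2] = 15.8 − 6.5X; [B1] = 3.25 − 3.25X; [A1] = 6.5X.
At X = 0.669: [B2] = 11.5, [B1] = 1.08, [A1] = 4.35.
K_c = [A1]^2 / ([B2]^2 [B1]) = 0.134 L/mol.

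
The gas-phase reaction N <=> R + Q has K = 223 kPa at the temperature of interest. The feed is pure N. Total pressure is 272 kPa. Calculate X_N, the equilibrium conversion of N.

Take 1 mol N as basis and let X be its fractional conversion, so ξ = X.
Moles: n_N = 1 − X; n_R = X; n_Q = X.
Total moles n_T = 1 + X.
With p_i = (n_i/n_T)P, K = p_R p_Q / (p_N).
Setting this equal to 223 kPa and taking the physical root (0 < X < 1) gives X = 0.671.

X = 0.671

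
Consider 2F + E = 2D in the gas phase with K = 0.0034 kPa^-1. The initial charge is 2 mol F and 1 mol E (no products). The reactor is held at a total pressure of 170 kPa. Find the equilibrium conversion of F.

Basis: 2 mol F initially; let X = conversion of F. Extent ξ = X.
At extent ξ: n_F = 2 − 2X; n_E = 1 − X; n_D = 2X.
Summing: n_T = 3 − X.
Mole fractions y_i = n_i/n_T; K = p_D^2 / (p_F^2 p_E) with p_i = y_i·P.
Substituting and setting equal to 0.0034 kPa^-1 gives a polynomial in X; the root in (0,1) is X = 0.281.

X = 0.281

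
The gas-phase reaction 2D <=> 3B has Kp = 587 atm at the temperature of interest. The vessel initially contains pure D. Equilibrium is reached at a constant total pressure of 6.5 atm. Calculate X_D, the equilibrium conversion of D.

Let X = conversion of D (basis 1 mol D); extent of reaction ξ = 0.5X.
Moles: n_D = 1 − X; n_B = 1.5X.
n_T = Σnᵢ = 1 + 0.5X.
y_i = n_i/n_T, p_i = y_i·P. Kp = p_B^3 / (p_D^2).
Setting this equal to 587 atm and taking the physical root (0 < X < 1) gives X = 0.869.

X = 0.869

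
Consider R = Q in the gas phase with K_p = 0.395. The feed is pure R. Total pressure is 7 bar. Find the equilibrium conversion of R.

Let X = conversion of R (basis 1 mol R); extent of reaction ξ = X.
Mole table: n_R = 1 − X; n_Q = X.
Total moles n_T = 1 (Δν = 0, constant).
y_i = n_i/n_T, p_i = y_i·P. K_p = p_Q / (p_R).
Substituting and setting equal to 0.395 gives a polynomial in X; the root in (0,1) is X = 0.283.

X = 0.283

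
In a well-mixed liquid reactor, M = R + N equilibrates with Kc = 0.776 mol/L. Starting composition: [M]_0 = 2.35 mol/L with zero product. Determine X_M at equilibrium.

Let X = conversion of M; extent ξ = 2.35·X mol/L.
Concentrations: [M] = 2.35 − 2.35X; [R] = 2.35X; [N] = 2.35X.
Kc = [R] [N] / ([M]).
This equals 0.776 at X = 0.433 (the root in 0 < X < 1).

X = 0.433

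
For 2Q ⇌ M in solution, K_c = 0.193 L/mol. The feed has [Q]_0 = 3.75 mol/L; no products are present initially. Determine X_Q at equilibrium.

X = 0.445

Let X = conversion of Q; extent ξ = 3.75X/2 mol/L.
Concentrations: [Q] = 3.75 − 3.75X; [M] = 1.88X.
K_c = [M] / ([Q]^2).
Equating to 0.193 L/mol: the physical root is X = 0.445.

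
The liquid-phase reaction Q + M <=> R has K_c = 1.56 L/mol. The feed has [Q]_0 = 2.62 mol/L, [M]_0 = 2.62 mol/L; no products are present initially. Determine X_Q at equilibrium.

Let X = conversion of Q; extent ξ = 2.62·X mol/L.
Concentrations: [Q] = 2.62 − 2.62X; [M] = 2.62 − 2.62X; [R] = 2.62X.
K_c = [R] / ([Q] [M]).
Equating to 1.56 L/mol: the physical root is X = 0.613.

X = 0.613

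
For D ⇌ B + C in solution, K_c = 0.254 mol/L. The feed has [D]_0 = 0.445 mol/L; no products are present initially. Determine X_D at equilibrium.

Let X = conversion of D; extent ξ = 0.445·X mol/L.
Concentrations: [D] = 0.445 − 0.445X; [B] = 0.445X; [C] = 0.445X.
K_c = [B] [C] / ([D]).
Solving K_c = 0.254 for X ∈ (0,1): X = 0.522.

X = 0.522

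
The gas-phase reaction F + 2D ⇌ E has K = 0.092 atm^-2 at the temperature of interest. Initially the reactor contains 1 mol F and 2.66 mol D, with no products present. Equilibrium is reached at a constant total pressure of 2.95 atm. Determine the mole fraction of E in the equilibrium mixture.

y_E = 0.087

Basis: 1 mol F initially; let X = conversion of F. Extent ξ = X.
Species balance: n_F = 1 − X; n_D = 2.66 − 2X; n_E = X.
Summing: n_T = 3.66 − 2X.
Mole fractions y_i = n_i/n_T; K = p_E / (p_F p_D^2) with p_i = y_i·P.
Equating to 0.092 atm^-2 and solving on 0 < X < 1: X = 0.270.
Then n_E = 0.27, n_T = 3.12, so y_E = 0.087.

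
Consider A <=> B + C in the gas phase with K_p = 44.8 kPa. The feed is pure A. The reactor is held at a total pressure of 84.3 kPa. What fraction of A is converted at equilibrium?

X = 0.589

Take 1 mol A as basis and let X be its fractional conversion, so ξ = X.
At extent ξ: n_A = 1 − X; n_B = X; n_C = X.
n_T = Σnᵢ = 1 + X.
y_i = n_i/n_T, p_i = y_i·P. K_p = p_B p_C / (p_A).
This yields a degree-2 equation in X; solving on (0,1), X = 0.589.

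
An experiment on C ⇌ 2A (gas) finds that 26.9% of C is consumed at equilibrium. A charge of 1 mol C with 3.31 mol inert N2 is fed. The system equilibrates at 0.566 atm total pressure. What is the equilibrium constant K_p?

K_p = 0.0489 atm

Let X = conversion of C (basis 1 mol C); extent of reaction ξ = X.
Moles: n_C = 1 − X; n_A = 2X; n_I = 3.31 (inert).
Total moles n_T = 4.31 + X.
At X = 0.269: n_C = 0.731, n_A = 0.538, n_T = 4.58.
p_i = (n_i/n_T)·P. K_p = p_A^2 / (p_C) = 0.0489 atm.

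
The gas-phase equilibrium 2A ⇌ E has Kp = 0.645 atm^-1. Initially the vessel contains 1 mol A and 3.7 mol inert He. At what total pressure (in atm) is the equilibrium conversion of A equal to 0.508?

Basis: 1 mol A initially; let X = conversion of A. Extent ξ = 0.5X.
Moles: n_A = 1 − X; n_E = 0.5X; n_I = 3.7 (inert).
Summing: n_T = 4.7 − 0.5X.
Kp = p_E / (p_A^2) with p_i = (n_i/n_T)·P.
At X = 0.508: the mole-fraction product g(X) = Π y_i^ν_i = 4.665. Since Kp = g(X)·P^{-1}, P = (g/Kp)^(1/1) = (4.665/0.645)^(1/1) = 7.23 atm.

P = 7.23 atm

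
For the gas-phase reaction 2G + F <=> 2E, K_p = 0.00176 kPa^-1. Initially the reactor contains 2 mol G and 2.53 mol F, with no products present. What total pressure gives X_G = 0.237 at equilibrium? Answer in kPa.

Let X = conversion of G (basis 2 mol G); extent of reaction ξ = X.
Mole table: n_G = 2 − 2X; n_F = 2.53 − X; n_E = 2X.
n_T = Σnᵢ = 4.53 − X.
K_p = p_E^2 / (p_G^2 p_F) with p_i = (n_i/n_T)·P.
At X = 0.237: the mole-fraction product g(X) = Π y_i^ν_i = 0.1806. Since K_p = g(X)·P^{-1}, P = (g/K_p)^(1/1) = (0.1806/0.00176)^(1/1) = 103 kPa.

P = 103 kPa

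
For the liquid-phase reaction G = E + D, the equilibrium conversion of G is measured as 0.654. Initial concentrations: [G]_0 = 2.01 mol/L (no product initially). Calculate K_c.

Let X = conversion of G.
Concentrations: [G] = 2.01 − 2.01X; [E] = 2.01X; [D] = 2.01X.
At X = 0.654: [G] = 0.695, [E] = 1.31, [D] = 1.31.
K_c = [E] [D] / ([G]) = 2.48 mol/L.

K_c = 2.48 mol/L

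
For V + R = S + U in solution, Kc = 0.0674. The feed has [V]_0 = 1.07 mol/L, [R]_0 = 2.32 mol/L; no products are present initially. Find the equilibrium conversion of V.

Let X = conversion of V; extent ξ = 1.07·X mol/L.
Concentrations: [V] = 1.07 − 1.07X; [R] = 2.32 − 1.07X; [S] = 1.07X; [U] = 1.07X.
Kc = [S] [U] / ([V] [R]).
Solving Kc = 0.0674 for X ∈ (0,1): X = 0.298.

X = 0.298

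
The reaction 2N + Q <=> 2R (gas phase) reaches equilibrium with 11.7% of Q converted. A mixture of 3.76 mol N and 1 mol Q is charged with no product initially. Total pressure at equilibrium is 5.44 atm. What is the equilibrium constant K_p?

Take 1 mol Q as basis and let X be its fractional conversion, so ξ = X.
Species balance: n_N = 3.76 − 2X; n_Q = 1 − X; n_R = 2X.
Total moles n_T = 4.76 − X.
At X = 0.117: n_N = 3.53, n_Q = 0.883, n_R = 0.234, n_T = 4.64.
p_i = (n_i/n_T)·P. K_p = p_R^2 / (p_N^2 p_Q) = 0.00426 atm^-1.

K_p = 0.00426 atm^-1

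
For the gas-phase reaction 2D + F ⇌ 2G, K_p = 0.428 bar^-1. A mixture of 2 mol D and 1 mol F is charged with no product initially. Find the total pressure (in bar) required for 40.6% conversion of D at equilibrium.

P = 4.77 bar

Let X = conversion of D (basis 2 mol D); extent of reaction ξ = X.
Mole table: n_D = 2 − 2X; n_F = 1 − X; n_G = 2X.
Total moles n_T = 3 − X.
K_p = p_G^2 / (p_D^2 p_F) with p_i = (n_i/n_T)·P.
At X = 0.406: the mole-fraction product g(X) = Π y_i^ν_i = 2.04. Since K_p = g(X)·P^{-1}, P = (g/K_p)^(1/1) = (2.04/0.428)^(1/1) = 4.77 bar.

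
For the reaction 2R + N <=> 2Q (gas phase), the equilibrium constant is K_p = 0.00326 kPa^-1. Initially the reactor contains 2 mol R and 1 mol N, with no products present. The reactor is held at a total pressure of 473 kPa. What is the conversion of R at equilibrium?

X = 0.377

Take 2 mol R as basis and let X be its fractional conversion, so ξ = X.
At extent ξ: n_R = 2 − 2X; n_N = 1 − X; n_Q = 2X.
Summing: n_T = 3 − X.
With p_i = (n_i/n_T)P, K_p = p_Q^2 / (p_R^2 p_N).
This yields a degree-3 equation in X; solving on (0,1), X = 0.377.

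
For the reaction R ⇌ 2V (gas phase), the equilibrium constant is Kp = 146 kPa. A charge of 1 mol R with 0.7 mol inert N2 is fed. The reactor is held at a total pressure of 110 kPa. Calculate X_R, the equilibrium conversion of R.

X = 0.569

Take 1 mol R as basis and let X be its fractional conversion, so ξ = X.
Mole table: n_R = 1 − X; n_V = 2X; n_I = 0.7 (inert).
Total moles n_T = 1.7 + X.
Mole fractions y_i = n_i/n_T; Kp = p_V^2 / (p_R) with p_i = y_i·P.
Equating to 146 kPa and solving on 0 < X < 1: X = 0.569.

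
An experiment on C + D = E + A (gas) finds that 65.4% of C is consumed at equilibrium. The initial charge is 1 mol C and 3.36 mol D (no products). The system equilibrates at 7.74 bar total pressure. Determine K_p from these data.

Take 1 mol C as basis and let X be its fractional conversion, so ξ = X.
Species balance: n_C = 1 − X; n_D = 3.36 − X; n_E = X; n_A = X.
n_T stays at 4.36 (no change in mole number).
At X = 0.654: n_C = 0.346, n_D = 2.71, n_E = 0.654, n_A = 0.654, n_T = 4.36.
p_i = (n_i/n_T)·P. K_p = p_E p_A / (p_C p_D) = 0.457.

K_p = 0.457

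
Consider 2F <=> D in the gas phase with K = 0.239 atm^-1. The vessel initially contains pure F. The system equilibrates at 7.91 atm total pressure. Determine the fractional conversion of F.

Let X = conversion of F (basis 1 mol F); extent of reaction ξ = 0.5X.
Species balance: n_F = 1 − X; n_D = 0.5X.
Total moles n_T = 1 − 0.5X.
Mole fractions y_i = n_i/n_T; K = p_D / (p_F^2) with p_i = y_i·P.
Setting this equal to 0.239 atm^-1 and taking the physical root (0 < X < 1) gives X = 0.658.

X = 0.658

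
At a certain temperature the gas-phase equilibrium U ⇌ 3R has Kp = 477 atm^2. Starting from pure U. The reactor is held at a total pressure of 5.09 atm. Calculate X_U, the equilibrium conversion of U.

Let X = conversion of U (basis 1 mol U); extent of reaction ξ = X.
Mole table: n_U = 1 − X; n_R = 3X.
Summing: n_T = 1 + 2X.
Mole fractions y_i = n_i/n_T; Kp = p_R^3 / (p_U) with p_i = y_i·P.
This yields a degree-3 equation in X; solving on (0,1), X = 0.871.

X = 0.871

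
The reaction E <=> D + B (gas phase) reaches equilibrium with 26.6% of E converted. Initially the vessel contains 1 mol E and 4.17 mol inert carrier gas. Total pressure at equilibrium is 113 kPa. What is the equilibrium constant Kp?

Let X = conversion of E (basis 1 mol E); extent of reaction ξ = X.
Species balance: n_E = 1 − X; n_D = X; n_B = X; n_I = 4.17 (inert).
n_T = Σnᵢ = 5.17 + X.
At X = 0.266: n_E = 0.734, n_D = 0.266, n_B = 0.266, n_T = 5.44.
p_i = (n_i/n_T)·P. Kp = p_D p_B / (p_E) = 2 kPa.

Kp = 2 kPa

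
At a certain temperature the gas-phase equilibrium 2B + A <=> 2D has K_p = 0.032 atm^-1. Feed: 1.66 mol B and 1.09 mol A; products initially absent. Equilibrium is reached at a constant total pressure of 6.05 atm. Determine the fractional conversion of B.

X = 0.208

Basis: 1.66 mol B initially; let X = conversion of B. Extent ξ = 0.83X.
Mole table: n_B = 1.66 − 1.66X; n_A = 1.09 − 0.83X; n_D = 1.66X.
Summing: n_T = 2.75 − 0.83X.
y_i = n_i/n_T, p_i = y_i·P. K_p = p_D^2 / (p_B^2 p_A).
Setting this equal to 0.032 atm^-1 and taking the physical root (0 < X < 1) gives X = 0.208.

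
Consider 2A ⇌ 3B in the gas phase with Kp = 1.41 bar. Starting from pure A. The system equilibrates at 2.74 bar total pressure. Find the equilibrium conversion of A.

Basis: 1 mol A initially; let X = conversion of A. Extent ξ = 0.5X.
At extent ξ: n_A = 1 − X; n_B = 1.5X.
n_T = Σnᵢ = 1 + 0.5X.
With p_i = (n_i/n_T)P, Kp = p_B^3 / (p_A^2).
Substituting and setting equal to 1.41 bar gives a polynomial in X; the root in (0,1) is X = 0.403.

X = 0.403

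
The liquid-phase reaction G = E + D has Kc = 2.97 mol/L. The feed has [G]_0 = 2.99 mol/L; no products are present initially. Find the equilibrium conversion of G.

Let X = conversion of G; extent ξ = 2.99·X mol/L.
Concentrations: [G] = 2.99 − 2.99X; [E] = 2.99X; [D] = 2.99X.
Kc = [E] [D] / ([G]).
Setting equal to 2.97 and solving for X on (0,1) gives X = 0.617.

X = 0.617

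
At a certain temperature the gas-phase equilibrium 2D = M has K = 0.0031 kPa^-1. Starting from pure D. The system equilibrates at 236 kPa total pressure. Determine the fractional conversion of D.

Take 1 mol D as basis and let X be its fractional conversion, so ξ = 0.5X.
Moles: n_D = 1 − X; n_M = 0.5X.
n_T = Σnᵢ = 1 − 0.5X.
y_i = n_i/n_T, p_i = y_i·P. K = p_M / (p_D^2).
Equating to 0.0031 kPa^-1 and solving on 0 < X < 1: X = 0.495.

X = 0.495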